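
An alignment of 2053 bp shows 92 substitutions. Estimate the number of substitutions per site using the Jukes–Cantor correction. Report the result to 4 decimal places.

p = 92/2053 ≈ 0.044812.
d = −(3/4) ln(1 − 4p/3) = −0.75 ln(1 − 0.059749) = −0.75 ln(0.940251)
  = −0.75 × (-0.061608) = 0.046206 substitutions/site.

0.0462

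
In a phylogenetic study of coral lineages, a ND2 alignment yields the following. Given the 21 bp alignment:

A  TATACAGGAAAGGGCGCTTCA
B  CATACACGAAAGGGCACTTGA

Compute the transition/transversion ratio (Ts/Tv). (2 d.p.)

1.00

Transitions are A↔G and C↔T; transversions are all other mismatches.
Transitions: 2. Transversions: 2.
R = 2/2 = 1.00.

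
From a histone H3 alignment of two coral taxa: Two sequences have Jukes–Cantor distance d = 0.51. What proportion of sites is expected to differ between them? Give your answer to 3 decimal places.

p = (3/4)(1 − e^(−4d/3)) = 0.75 × (1 − e^(-0.68)) = 0.75 × (1 − 0.506617) = 0.370037.

0.370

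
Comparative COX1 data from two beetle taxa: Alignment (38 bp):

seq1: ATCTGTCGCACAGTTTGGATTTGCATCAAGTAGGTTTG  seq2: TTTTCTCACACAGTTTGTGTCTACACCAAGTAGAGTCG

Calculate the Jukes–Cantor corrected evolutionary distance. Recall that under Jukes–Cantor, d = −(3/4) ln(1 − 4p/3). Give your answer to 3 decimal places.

The sequences differ at 12 of 38 sites, so p = 12/38 ≈ 0.315789.
d = −(3/4) ln(1 − 4p/3) = −0.75 ln(1 − 0.421052) = −0.75 ln(0.578948)
  = −0.75 × (-0.546543) = 0.409907 substitutions/site.

0.410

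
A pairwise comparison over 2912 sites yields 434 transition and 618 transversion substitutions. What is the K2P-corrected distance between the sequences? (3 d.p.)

0.495

P = 434/2912 ≈ 0.149038 and Q = 618/2912 ≈ 0.212225.
Under the Kimura two-parameter model, d = −½ ln(1 − 2P − Q) − ¼ ln(1 − 2Q).
1 − 2P − Q = 0.489699, giving −½ ln(0.489699) = 0.356982.
1 − 2Q = 0.57555, giving −¼ ln(0.57555) = 0.138107.
d = 0.356982 + 0.138107 = 0.495089.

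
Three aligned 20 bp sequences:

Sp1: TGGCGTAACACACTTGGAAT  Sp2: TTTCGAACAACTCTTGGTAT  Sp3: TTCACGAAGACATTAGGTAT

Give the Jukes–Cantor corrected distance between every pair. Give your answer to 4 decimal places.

Sp1–Sp2: 7/20 sites differ → p = 0.35, d = −0.75 ln(1 − 0.466667) = 0.471457 ≈ 0.4715.
Sp1–Sp3: 9/20 sites differ → p = 0.45, d = −0.75 ln(1 − 0.6) = 0.687218 ≈ 0.6872.
Sp2–Sp3: 9/20 sites differ → p = 0.45, d = −0.75 ln(1 − 0.6) = 0.687218 ≈ 0.6872.

d(Sp1,Sp2) = 0.4715, d(Sp1,Sp3) = 0.6872, d(Sp2,Sp3) = 0.6872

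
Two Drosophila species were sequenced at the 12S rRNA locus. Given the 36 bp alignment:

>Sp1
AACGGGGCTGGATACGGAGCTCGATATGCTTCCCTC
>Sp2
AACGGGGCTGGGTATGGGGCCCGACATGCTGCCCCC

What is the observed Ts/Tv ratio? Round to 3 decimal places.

6.000

Transitions are A↔G and C↔T; transversions are all other mismatches.
Transitions: 6. Transversions: 1.
R = 6/1 = 6.000.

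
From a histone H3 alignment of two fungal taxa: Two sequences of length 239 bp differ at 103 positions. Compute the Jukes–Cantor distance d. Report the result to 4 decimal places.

0.6411

p = 103/239 ≈ 0.430962.
d = −(3/4) ln(1 − 4p/3) = −0.75 ln(1 − 0.574616) = −0.75 ln(0.425384)
  = −0.75 × (-0.854763) = 0.641072 substitutions/site.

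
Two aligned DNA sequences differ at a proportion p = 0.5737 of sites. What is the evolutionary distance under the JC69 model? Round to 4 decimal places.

d = −(3/4) ln(1 − 4p/3) = −0.75 ln(1 − 0.764933) = −0.75 ln(0.235067)
  = −0.75 × (-1.447885) = 1.085914 substitutions/site.

1.0859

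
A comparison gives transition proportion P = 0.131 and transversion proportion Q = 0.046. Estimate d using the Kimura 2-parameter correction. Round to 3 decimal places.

0.208

Under the Kimura two-parameter model, d = −½ ln(1 − 2P − Q) − ¼ ln(1 − 2Q).
1 − 2P − Q = 0.692, giving −½ ln(0.692) = 0.184085.
1 − 2Q = 0.908, giving −¼ ln(0.908) = 0.024128.
d = 0.184085 + 0.024128 = 0.208213.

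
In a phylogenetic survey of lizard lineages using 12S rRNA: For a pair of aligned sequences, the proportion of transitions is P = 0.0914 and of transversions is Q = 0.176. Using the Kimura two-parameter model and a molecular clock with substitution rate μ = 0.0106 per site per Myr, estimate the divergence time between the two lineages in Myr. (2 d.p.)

15.60

Under the Kimura two-parameter model, d = −½ ln(1 − 2P − Q) − ¼ ln(1 − 2Q).
1 − 2P − Q = 0.6412, giving −½ ln(0.6412) = 0.222207.
1 − 2Q = 0.648, giving −¼ ln(0.648) = 0.108466.
d = 0.222207 + 0.108466 = 0.330673.
Under a molecular clock d = 2μt, so t = d/(2μ) = 0.330673 / (2 × 0.0106) = 15.60 Myr.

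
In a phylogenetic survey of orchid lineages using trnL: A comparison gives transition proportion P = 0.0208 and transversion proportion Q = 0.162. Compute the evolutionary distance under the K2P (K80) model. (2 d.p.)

0.21

Under the Kimura two-parameter model, d = −½ ln(1 − 2P − Q) − ¼ ln(1 − 2Q).
1 − 2P − Q = 0.7964, giving −½ ln(0.7964) = 0.113827.
1 − 2Q = 0.676, giving −¼ ln(0.676) = 0.097891.
d = 0.113827 + 0.097891 = 0.211718.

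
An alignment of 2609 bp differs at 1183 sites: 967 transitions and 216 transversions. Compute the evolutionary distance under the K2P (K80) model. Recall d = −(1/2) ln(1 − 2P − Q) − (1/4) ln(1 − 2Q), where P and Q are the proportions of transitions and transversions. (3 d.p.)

0.914

P = 967/2609 ≈ 0.37064 and Q = 216/2609 ≈ 0.08279.
Under the Kimura two-parameter model, d = −½ ln(1 − 2P − Q) − ¼ ln(1 − 2Q).
1 − 2P − Q = 0.17593, giving −½ ln(0.17593) = 0.868835.
1 − 2Q = 0.83442, giving −¼ ln(0.83442) = 0.045255.
d = 0.868835 + 0.045255 = 0.914090.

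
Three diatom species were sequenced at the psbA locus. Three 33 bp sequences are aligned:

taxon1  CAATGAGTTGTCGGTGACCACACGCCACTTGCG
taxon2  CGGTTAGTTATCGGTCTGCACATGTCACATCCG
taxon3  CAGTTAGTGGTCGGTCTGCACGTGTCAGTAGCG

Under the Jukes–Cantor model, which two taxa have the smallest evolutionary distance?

taxon1–taxon2: 11/33 differ, p = 0.333, d = 0.441.
taxon1–taxon3: 11/33 differ, p = 0.333, d = 0.441.
taxon2–taxon3: 8/33 differ, p = 0.242, d = 0.293.
The smallest distance is between taxon2 and taxon3.

taxon2 and taxon3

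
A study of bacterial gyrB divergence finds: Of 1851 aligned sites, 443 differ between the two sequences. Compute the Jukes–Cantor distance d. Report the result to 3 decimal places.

0.288

p = 443/1851 ≈ 0.23933.
d = −(3/4) ln(1 − 4p/3) = −0.75 ln(1 − 0.319107) = −0.75 ln(0.680893)
  = −0.75 × (-0.384350) = 0.288263 substitutions/site.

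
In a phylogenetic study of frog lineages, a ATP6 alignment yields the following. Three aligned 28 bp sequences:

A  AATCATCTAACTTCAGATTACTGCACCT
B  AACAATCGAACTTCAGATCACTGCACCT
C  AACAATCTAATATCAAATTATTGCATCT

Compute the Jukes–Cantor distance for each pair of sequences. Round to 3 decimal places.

A–B: 4/28 sites differ → p ≈ 0.142857, d = −0.75 ln(1 − 0.190476) = 0.158482 ≈ 0.158.
A–C: 7/28 sites differ → p = 0.25, d = −0.75 ln(1 − 0.333333) = 0.304098 ≈ 0.304.
B–C: 7/28 sites differ → p = 0.25, d = −0.75 ln(1 − 0.333333) = 0.304098 ≈ 0.304.

d(A,B) = 0.158, d(A,C) = 0.304, d(B,C) = 0.304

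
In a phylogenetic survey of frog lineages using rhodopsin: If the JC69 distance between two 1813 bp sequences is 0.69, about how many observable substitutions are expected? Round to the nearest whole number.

818

Invert JC69: p = (3/4)(1 − e^(−4d/3)) = 0.75 × (1 − e^(-0.92)) = 0.75 × (1 − 0.398519) = 0.451111.
Expected differing sites = pL ≈ 0.451111 × 1813 = 817.864243 ≈ 818.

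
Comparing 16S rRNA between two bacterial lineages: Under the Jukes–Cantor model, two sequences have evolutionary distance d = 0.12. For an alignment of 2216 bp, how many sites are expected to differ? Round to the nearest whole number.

246

Invert JC69: p = (3/4)(1 − e^(−4d/3)) = 0.75 × (1 − e^(-0.16)) = 0.75 × (1 − 0.852144) = 0.110892.
Expected differing sites = pL ≈ 0.110892 × 2216 = 245.736672 ≈ 246.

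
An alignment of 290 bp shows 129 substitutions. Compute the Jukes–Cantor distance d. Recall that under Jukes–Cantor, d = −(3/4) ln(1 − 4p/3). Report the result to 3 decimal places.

p = 129/290 ≈ 0.444828.
d = −(3/4) ln(1 − 4p/3) = −0.75 ln(1 − 0.593104) = −0.75 ln(0.406896)
  = −0.75 × (-0.899198) = 0.674399 substitutions/site.

0.674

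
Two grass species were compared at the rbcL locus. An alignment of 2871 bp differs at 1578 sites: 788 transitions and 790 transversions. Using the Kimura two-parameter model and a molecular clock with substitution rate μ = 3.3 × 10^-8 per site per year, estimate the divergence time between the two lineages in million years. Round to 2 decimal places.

16.19

P = 788/2871 ≈ 0.274469 and Q = 790/2871 ≈ 0.275165.
Under the Kimura two-parameter model, d = −½ ln(1 − 2P − Q) − ¼ ln(1 − 2Q).
1 − 2P − Q = 0.175897, giving −½ ln(0.175897) = 0.868928.
1 − 2Q = 0.44967, giving −¼ ln(0.44967) = 0.199810.
d = 0.868928 + 0.199810 = 1.068738.
Under a molecular clock d = 2μt, so t = d/(2μ) = 1.068738 / (2 × 3.3 × 10^-8) = 16.19 million years.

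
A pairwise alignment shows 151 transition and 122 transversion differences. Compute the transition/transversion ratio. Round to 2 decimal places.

R = 151/122 = 1.237704… ≈ 1.24 (to 2 d.p.).

1.24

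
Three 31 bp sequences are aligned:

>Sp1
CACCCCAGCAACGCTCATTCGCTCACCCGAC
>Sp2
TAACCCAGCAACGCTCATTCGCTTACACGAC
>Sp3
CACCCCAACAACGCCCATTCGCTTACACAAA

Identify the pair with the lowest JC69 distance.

Sp1 and Sp2

Sp1–Sp2: 4/31 differ, p = 0.129, d = 0.142.
Sp1–Sp3: 6/31 differ, p = 0.194, d = 0.224.
Sp2–Sp3: 6/31 differ, p = 0.194, d = 0.224.
The smallest distance is between Sp1 and Sp2.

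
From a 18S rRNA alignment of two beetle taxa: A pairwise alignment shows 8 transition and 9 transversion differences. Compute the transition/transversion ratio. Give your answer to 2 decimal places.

R = 8/9 = 0.888888… ≈ 0.89 (to 2 d.p.).

0.89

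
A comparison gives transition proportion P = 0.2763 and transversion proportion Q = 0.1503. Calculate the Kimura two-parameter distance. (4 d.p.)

0.6962

Under the Kimura two-parameter model, d = −½ ln(1 − 2P − Q) − ¼ ln(1 − 2Q).
1 − 2P − Q = 0.2971, giving −½ ln(0.2971) = 0.606843.
1 − 2Q = 0.6994, giving −¼ ln(0.6994) = 0.089383.
d = 0.606843 + 0.089383 = 0.696226.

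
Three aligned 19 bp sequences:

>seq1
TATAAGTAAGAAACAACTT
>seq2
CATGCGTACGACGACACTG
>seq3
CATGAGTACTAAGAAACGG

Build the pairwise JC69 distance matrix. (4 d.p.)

d(seq1,seq2) = 0.7489, d(seq1,seq3) = 0.6181, d(seq2,seq3) = 0.3241

seq1–seq2: 9/19 sites differ → p ≈ 0.473684, d = −0.75 ln(1 − 0.631579) = 0.748897 ≈ 0.7489.
seq1–seq3: 8/19 sites differ → p ≈ 0.421053, d = −0.75 ln(1 − 0.561404) = 0.618132 ≈ 0.6181.
seq2–seq3: 5/19 sites differ → p ≈ 0.263158, d = −0.75 ln(1 − 0.350877) = 0.324100 ≈ 0.3241.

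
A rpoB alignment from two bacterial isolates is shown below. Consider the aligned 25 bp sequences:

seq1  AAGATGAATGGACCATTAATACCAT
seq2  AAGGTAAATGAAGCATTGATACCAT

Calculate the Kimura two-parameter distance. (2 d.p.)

0.24

Of 25 sites, 4 differences are transitions and 1 are transversions, so P = 4/25 = 0.16 and Q = 1/25 = 0.04.
Under the Kimura two-parameter model, d = −½ ln(1 − 2P − Q) − ¼ ln(1 − 2Q).
1 − 2P − Q = 0.64, giving −½ ln(0.64) = 0.223144.
1 − 2Q = 0.92, giving −¼ ln(0.92) = 0.020845.
d = 0.223144 + 0.020845 = 0.243989.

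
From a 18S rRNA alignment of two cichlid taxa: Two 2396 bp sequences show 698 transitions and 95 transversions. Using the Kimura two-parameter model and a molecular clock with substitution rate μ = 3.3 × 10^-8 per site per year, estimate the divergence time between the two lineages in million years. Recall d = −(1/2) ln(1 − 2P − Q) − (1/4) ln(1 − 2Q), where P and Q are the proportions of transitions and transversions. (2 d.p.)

P = 698/2396 ≈ 0.291319 and Q = 95/2396 ≈ 0.039649.
Under the Kimura two-parameter model, d = −½ ln(1 − 2P − Q) − ¼ ln(1 − 2Q).
1 − 2P − Q = 0.377713, giving −½ ln(0.377713) = 0.486810.
1 − 2Q = 0.920702, giving −¼ ln(0.920702) = 0.020655.
d = 0.486810 + 0.020655 = 0.507465.
Under a molecular clock d = 2μt, so t = d/(2μ) = 0.507465 / (2 × 3.3 × 10^-8) = 7.69 million years.

7.69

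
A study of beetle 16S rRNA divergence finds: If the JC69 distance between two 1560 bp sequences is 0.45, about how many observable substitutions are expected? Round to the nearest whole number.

Invert JC69: p = (3/4)(1 − e^(−4d/3)) = 0.75 × (1 − e^(-0.6)) = 0.75 × (1 − 0.548812) = 0.338391.
Expected differing sites = pL ≈ 0.338391 × 1560 = 527.88996 ≈ 528.

528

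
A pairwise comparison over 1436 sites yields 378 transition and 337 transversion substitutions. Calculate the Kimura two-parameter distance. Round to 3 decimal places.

P = 378/1436 ≈ 0.263231 and Q = 337/1436 ≈ 0.23468.
Under the Kimura two-parameter model, d = −½ ln(1 − 2P − Q) − ¼ ln(1 − 2Q).
1 − 2P − Q = 0.238858, giving −½ ln(0.238858) = 0.715943.
1 − 2Q = 0.53064, giving −¼ ln(0.53064) = 0.158418.
d = 0.715943 + 0.158418 = 0.874361.

0.874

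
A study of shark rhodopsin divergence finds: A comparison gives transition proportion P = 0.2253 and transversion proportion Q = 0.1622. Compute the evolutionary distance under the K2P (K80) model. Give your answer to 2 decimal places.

Under the Kimura two-parameter model, d = −½ ln(1 − 2P − Q) − ¼ ln(1 − 2Q).
1 − 2P − Q = 0.3872, giving −½ ln(0.3872) = 0.474407.
1 − 2Q = 0.6756, giving −¼ ln(0.6756) = 0.098039.
d = 0.474407 + 0.098039 = 0.572446.

0.57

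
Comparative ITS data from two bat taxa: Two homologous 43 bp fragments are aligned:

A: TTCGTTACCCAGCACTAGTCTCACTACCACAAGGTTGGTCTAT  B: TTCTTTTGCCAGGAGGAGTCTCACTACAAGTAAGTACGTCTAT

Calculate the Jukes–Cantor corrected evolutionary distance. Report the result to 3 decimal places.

0.349

The sequences differ at 12 of 43 sites, so p = 12/43 ≈ 0.27907.
d = −(3/4) ln(1 − 4p/3) = −0.75 ln(1 − 0.372093) = −0.75 ln(0.627907)
  = −0.75 × (-0.465363) = 0.349022 substitutions/site.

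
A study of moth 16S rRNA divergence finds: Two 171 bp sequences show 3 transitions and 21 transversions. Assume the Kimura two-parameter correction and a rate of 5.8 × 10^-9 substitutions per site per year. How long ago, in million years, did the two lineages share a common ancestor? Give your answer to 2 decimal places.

P = 3/171 ≈ 0.017544 and Q = 21/171 ≈ 0.122807.
Under the Kimura two-parameter model, d = −½ ln(1 − 2P − Q) − ¼ ln(1 − 2Q).
1 − 2P − Q = 0.842105, giving −½ ln(0.842105) = 0.085925.
1 − 2Q = 0.754386, giving −¼ ln(0.754386) = 0.070463.
d = 0.085925 + 0.070463 = 0.156388.
Under a molecular clock d = 2μt, so t = d/(2μ) = 0.156388 / (2 × 5.8 × 10^-9) = 13.48 million years.

13.48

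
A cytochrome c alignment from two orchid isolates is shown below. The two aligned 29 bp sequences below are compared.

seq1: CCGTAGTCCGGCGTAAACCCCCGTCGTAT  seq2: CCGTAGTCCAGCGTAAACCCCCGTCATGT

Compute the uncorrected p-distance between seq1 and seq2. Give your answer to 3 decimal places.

0.103

The sequences differ at 3 of 29 positions (sites 10, 26, 28).
p = 3/29 = 0.103448… ≈ 0.103 (to 3 d.p.).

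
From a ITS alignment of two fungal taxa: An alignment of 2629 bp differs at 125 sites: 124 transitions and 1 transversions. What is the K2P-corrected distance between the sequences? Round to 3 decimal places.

0.050

P = 124/2629 ≈ 0.047166 and Q = 1/2629 ≈ 0.00038.
Under the Kimura two-parameter model, d = −½ ln(1 − 2P − Q) − ¼ ln(1 − 2Q).
1 − 2P − Q = 0.905288, giving −½ ln(0.905288) = 0.049751.
1 − 2Q = 0.99924, giving −¼ ln(0.99924) = 0.000190.
d = 0.049751 + 0.000190 = 0.049941.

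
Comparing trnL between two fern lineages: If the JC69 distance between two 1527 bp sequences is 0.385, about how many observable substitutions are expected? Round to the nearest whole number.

460

Invert JC69: p = (3/4)(1 − e^(−4d/3)) = 0.75 × (1 − e^(-0.513333)) = 0.75 × (1 − 0.598497) = 0.301127.
Expected differing sites = pL ≈ 0.301127 × 1527 = 459.820929 ≈ 460.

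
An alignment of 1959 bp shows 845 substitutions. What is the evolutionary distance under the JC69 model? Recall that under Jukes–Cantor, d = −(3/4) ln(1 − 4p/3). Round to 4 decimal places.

0.6420

p = 845/1959 ≈ 0.431343.
d = −(3/4) ln(1 − 4p/3) = −0.75 ln(1 − 0.575124) = −0.75 ln(0.424876)
  = −0.75 × (-0.855958) = 0.641969 substitutions/site.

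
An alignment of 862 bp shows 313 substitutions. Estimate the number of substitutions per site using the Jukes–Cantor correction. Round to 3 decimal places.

p = 313/862 ≈ 0.363109.
d = −(3/4) ln(1 − 4p/3) = −0.75 ln(1 − 0.484145) = −0.75 ln(0.515855)
  = −0.75 × (-0.661930) = 0.496448 substitutions/site.

0.496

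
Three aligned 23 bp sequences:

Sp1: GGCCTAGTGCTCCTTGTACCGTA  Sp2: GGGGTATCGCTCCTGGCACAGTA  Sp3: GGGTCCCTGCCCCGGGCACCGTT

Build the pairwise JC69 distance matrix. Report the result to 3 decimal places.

d(Sp1,Sp2) = 0.390, d(Sp1,Sp3) = 0.650, d(Sp2,Sp3) = 0.553

Sp1–Sp2: 7/23 sites differ → p ≈ 0.304348, d = −0.75 ln(1 − 0.405797) = 0.390401 ≈ 0.390.
Sp1–Sp3: 10/23 sites differ → p ≈ 0.434783, d = −0.75 ln(1 − 0.579711) = 0.650110 ≈ 0.650.
Sp2–Sp3: 9/23 sites differ → p ≈ 0.391304, d = −0.75 ln(1 − 0.521739) = 0.553199 ≈ 0.553.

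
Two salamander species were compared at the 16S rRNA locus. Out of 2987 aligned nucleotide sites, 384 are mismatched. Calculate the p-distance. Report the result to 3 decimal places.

p = 384/2987 = 0.128557… ≈ 0.129 (to 3 d.p.).

0.129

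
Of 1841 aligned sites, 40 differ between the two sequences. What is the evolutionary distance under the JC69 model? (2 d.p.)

0.02

p = 40/1841 ≈ 0.021727.
d = −(3/4) ln(1 − 4p/3) = −0.75 ln(1 − 0.028969) = −0.75 ln(0.971031)
  = −0.75 × (-0.029397) = 0.022048 substitutions/site.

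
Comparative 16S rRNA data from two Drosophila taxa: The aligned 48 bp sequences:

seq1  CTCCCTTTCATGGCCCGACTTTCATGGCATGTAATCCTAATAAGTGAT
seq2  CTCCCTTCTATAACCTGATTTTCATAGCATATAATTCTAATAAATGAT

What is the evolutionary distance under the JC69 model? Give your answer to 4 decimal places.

0.2441

The sequences differ at 10 of 48 sites (8, 9, 12, 13, 16, 19, 26, 31, 36, 44), so p = 10/48 ≈ 0.208333.
d = −(3/4) ln(1 − 4p/3) = −0.75 ln(1 − 0.277777) = −0.75 ln(0.722223)
  = −0.75 × (-0.325421) = 0.244066 substitutions/site.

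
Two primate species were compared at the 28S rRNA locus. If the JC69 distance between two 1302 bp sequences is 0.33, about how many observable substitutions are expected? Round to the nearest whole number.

Invert JC69: p = (3/4)(1 − e^(−4d/3)) = 0.75 × (1 − e^(-0.44)) = 0.75 × (1 − 0.644036) = 0.266973.
Expected differing sites = pL ≈ 0.266973 × 1302 = 347.598846 ≈ 348.

348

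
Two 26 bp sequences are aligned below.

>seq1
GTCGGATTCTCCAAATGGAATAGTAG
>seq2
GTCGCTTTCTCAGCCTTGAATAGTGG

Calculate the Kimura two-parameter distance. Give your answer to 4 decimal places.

0.3975

Of 26 sites, 2 differences are transitions and 6 are transversions, so P = 2/26 ≈ 0.076923 and Q = 6/26 ≈ 0.230769.
Under the Kimura two-parameter model, d = −½ ln(1 − 2P − Q) − ¼ ln(1 − 2Q).
1 − 2P − Q = 0.615385, giving −½ ln(0.615385) = 0.242754.
1 − 2Q = 0.538462, giving −¼ ln(0.538462) = 0.154760.
d = 0.242754 + 0.154760 = 0.397514.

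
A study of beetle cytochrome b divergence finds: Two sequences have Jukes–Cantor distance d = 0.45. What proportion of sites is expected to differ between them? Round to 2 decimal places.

0.34

p = (3/4)(1 − e^(−4d/3)) = 0.75 × (1 − e^(-0.6)) = 0.75 × (1 − 0.548812) = 0.338391.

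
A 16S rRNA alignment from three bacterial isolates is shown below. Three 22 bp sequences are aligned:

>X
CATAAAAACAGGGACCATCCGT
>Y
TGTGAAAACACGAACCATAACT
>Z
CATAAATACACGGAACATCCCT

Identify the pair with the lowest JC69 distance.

X–Y: 8/22 differ, p = 0.364, d = 0.497.
X–Z: 4/22 differ, p = 0.182, d = 0.208.
Y–Z: 8/22 differ, p = 0.364, d = 0.497.
The smallest distance is between X and Z.

X and Z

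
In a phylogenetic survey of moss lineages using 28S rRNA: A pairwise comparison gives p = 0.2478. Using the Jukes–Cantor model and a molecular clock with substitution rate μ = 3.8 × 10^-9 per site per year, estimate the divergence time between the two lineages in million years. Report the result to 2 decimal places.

d = −(3/4) ln(1 − 4p/3) = −0.75 ln(1 − 0.3304) = −0.75 ln(0.6696)
  = −0.75 × (-0.401075) = 0.300806 substitutions/site.
Under a molecular clock d = 2μt, so t = d/(2μ) = 0.300806 / (2 × 3.8 × 10^-9) = 39.58 million years.

39.58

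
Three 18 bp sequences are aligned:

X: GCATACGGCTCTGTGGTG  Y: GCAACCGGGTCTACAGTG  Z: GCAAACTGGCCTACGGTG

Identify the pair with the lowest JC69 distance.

X–Y: 6/18 differ, p = 0.333, d = 0.441.
X–Z: 6/18 differ, p = 0.333, d = 0.441.
Y–Z: 4/18 differ, p = 0.222, d = 0.264.
The smallest distance is between Y and Z.

Y and Z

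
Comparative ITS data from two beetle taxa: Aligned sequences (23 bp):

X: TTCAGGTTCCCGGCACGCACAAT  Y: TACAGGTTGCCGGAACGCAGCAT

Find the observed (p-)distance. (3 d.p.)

The sequences differ at 5 of 23 positions (sites 2, 9, 14, 20, 21).
p = 5/23 = 0.217391… ≈ 0.217 (to 3 d.p.).

0.217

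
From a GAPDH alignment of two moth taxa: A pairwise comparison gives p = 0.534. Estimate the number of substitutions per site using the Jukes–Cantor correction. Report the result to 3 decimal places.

d = −(3/4) ln(1 − 4p/3) = −0.75 ln(1 − 0.712) = −0.75 ln(0.288)
  = −0.75 × (-1.244795) = 0.933596 substitutions/site.

0.934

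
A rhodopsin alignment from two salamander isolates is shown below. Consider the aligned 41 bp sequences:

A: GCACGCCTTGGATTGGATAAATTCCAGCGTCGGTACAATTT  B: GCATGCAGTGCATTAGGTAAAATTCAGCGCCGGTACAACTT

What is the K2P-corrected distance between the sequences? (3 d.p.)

Of 41 sites, 6 differences are transitions and 4 are transversions, so P = 6/41 ≈ 0.146341 and Q = 4/41 ≈ 0.097561.
Under the Kimura two-parameter model, d = −½ ln(1 − 2P − Q) − ¼ ln(1 − 2Q).
1 − 2P − Q = 0.609757, giving −½ ln(0.609757) = 0.247347.
1 − 2Q = 0.804878, giving −¼ ln(0.804878) = 0.054266.
d = 0.247347 + 0.054266 = 0.301613.

0.302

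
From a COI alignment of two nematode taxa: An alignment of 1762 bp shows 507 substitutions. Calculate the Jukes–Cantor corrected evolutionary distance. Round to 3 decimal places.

p = 507/1762 ≈ 0.287741.
d = −(3/4) ln(1 − 4p/3) = −0.75 ln(1 − 0.383655) = −0.75 ln(0.616345)
  = −0.75 × (-0.483948) = 0.362961 substitutions/site.

0.363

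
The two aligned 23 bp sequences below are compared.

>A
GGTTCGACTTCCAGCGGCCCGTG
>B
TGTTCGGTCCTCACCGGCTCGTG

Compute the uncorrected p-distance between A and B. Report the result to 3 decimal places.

0.348

The sequences differ at 8 of 23 positions (sites 1, 7, 8, 9, 10, 11, 14, 19).
p = 8/23 = 0.347826… ≈ 0.348 (to 3 d.p.).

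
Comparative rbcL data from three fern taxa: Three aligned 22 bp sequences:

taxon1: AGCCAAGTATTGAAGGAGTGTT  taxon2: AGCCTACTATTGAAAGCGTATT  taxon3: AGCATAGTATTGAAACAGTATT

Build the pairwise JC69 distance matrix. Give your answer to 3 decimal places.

taxon1–taxon2: 5/22 sites differ → p ≈ 0.227273, d = −0.75 ln(1 − 0.303031) = 0.270761 ≈ 0.271.
taxon1–taxon3: 5/22 sites differ → p ≈ 0.227273, d = −0.75 ln(1 − 0.303031) = 0.270761 ≈ 0.271.
taxon2–taxon3: 4/22 sites differ → p ≈ 0.181818, d = −0.75 ln(1 − 0.242424) = 0.208224 ≈ 0.208.

d(taxon1,taxon2) = 0.271, d(taxon1,taxon3) = 0.271, d(taxon2,taxon3) = 0.208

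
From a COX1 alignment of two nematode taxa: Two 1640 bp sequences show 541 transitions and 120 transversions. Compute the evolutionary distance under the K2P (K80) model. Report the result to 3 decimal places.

0.700

P = 541/1640 ≈ 0.329878 and Q = 120/1640 ≈ 0.073171.
Under the Kimura two-parameter model, d = −½ ln(1 − 2P − Q) − ¼ ln(1 − 2Q).
1 − 2P − Q = 0.267073, giving −½ ln(0.267073) = 0.660117.
1 − 2Q = 0.853658, giving −¼ ln(0.853658) = 0.039556.
d = 0.660117 + 0.039556 = 0.699673.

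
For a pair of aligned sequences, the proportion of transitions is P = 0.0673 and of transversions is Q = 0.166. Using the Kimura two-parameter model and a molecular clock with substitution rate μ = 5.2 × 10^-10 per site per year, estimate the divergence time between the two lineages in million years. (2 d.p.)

268.88

Under the Kimura two-parameter model, d = −½ ln(1 − 2P − Q) − ¼ ln(1 − 2Q).
1 − 2P − Q = 0.6994, giving −½ ln(0.6994) = 0.178766.
1 − 2Q = 0.668, giving −¼ ln(0.668) = 0.100867.
d = 0.178766 + 0.100867 = 0.279633.
Under a molecular clock d = 2μt, so t = d/(2μ) = 0.279633 / (2 × 5.2 × 10^-10) = 268.88 million years.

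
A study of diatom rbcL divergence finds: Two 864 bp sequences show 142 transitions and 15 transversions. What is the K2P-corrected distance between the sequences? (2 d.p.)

P = 142/864 ≈ 0.164352 and Q = 15/864 ≈ 0.017361.
Under the Kimura two-parameter model, d = −½ ln(1 − 2P − Q) − ¼ ln(1 − 2Q).
1 − 2P − Q = 0.653935, giving −½ ln(0.653935) = 0.212374.
1 − 2Q = 0.965278, giving −¼ ln(0.965278) = 0.008835.
d = 0.212374 + 0.008835 = 0.221209.

0.22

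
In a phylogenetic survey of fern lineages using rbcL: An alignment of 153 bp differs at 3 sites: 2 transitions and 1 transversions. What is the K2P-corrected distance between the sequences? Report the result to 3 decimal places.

0.020

P = 2/153 ≈ 0.013072 and Q = 1/153 ≈ 0.006536.
Under the Kimura two-parameter model, d = −½ ln(1 − 2P − Q) − ¼ ln(1 − 2Q).
1 − 2P − Q = 0.96732, giving −½ ln(0.96732) = 0.016613.
1 − 2Q = 0.986928, giving −¼ ln(0.986928) = 0.003290.
d = 0.016613 + 0.003290 = 0.019903.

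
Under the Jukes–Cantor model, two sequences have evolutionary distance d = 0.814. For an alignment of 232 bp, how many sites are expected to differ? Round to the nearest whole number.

115

Invert JC69: p = (3/4)(1 − e^(−4d/3)) = 0.75 × (1 − e^(-1.085333)) = 0.75 × (1 − 0.337789) = 0.496658.
Expected differing sites = pL ≈ 0.496658 × 232 = 115.224656 ≈ 115.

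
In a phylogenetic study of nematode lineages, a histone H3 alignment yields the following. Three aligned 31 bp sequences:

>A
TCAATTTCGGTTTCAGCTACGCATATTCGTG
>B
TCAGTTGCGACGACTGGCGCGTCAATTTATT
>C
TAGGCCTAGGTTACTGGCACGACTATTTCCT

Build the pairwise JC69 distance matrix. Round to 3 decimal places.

d(A,B) = 0.874, d(A,C) = 0.874, d(B,C) = 0.691

A–B: 16/31 sites differ → p ≈ 0.516129, d = −0.75 ln(1 − 0.688172) = 0.873978 ≈ 0.874.
A–C: 16/31 sites differ → p ≈ 0.516129, d = −0.75 ln(1 − 0.688172) = 0.873978 ≈ 0.874.
B–C: 14/31 sites differ → p ≈ 0.451613, d = −0.75 ln(1 − 0.602151) = 0.691262 ≈ 0.691.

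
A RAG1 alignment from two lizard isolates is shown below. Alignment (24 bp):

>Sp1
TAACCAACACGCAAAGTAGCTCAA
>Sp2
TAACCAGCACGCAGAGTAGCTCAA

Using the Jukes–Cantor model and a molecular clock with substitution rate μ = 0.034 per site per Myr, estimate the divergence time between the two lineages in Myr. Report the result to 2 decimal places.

1.30

The sequences differ at 2 of 24 sites (7, 14), so p = 2/24 ≈ 0.083333.
d = −(3/4) ln(1 − 4p/3) = −0.75 ln(1 − 0.111111) = −0.75 ln(0.888889)
  = −0.75 × (-0.117783) = 0.088337 substitutions/site.
Under a molecular clock d = 2μt, so t = d/(2μ) = 0.088337 / (2 × 0.034) = 1.30 Myr.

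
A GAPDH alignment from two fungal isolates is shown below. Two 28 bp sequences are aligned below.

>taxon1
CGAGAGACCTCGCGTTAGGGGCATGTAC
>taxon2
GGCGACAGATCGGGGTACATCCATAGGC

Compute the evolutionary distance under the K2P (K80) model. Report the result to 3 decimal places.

0.852

Of 28 sites, 3 differences are transitions and 11 are transversions, so P = 3/28 ≈ 0.107143 and Q = 11/28 ≈ 0.392857.
Under the Kimura two-parameter model, d = −½ ln(1 − 2P − Q) − ¼ ln(1 − 2Q).
1 − 2P − Q = 0.392857, giving −½ ln(0.392857) = 0.467155.
1 − 2Q = 0.214286, giving −¼ ln(0.214286) = 0.385111.
d = 0.467155 + 0.385111 = 0.852266.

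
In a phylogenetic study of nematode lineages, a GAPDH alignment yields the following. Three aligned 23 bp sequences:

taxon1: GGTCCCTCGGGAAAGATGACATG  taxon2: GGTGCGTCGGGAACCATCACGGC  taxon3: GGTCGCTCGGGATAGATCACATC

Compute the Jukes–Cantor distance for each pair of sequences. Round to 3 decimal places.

taxon1–taxon2: 8/23 sites differ → p ≈ 0.347826, d = −0.75 ln(1 − 0.463768) = 0.467391 ≈ 0.467.
taxon1–taxon3: 4/23 sites differ → p ≈ 0.173913, d = −0.75 ln(1 − 0.231884) = 0.197861 ≈ 0.198.
taxon2–taxon3: 8/23 sites differ → p ≈ 0.347826, d = −0.75 ln(1 − 0.463768) = 0.467391 ≈ 0.467.

d(taxon1,taxon2) = 0.467, d(taxon1,taxon3) = 0.198, d(taxon2,taxon3) = 0.467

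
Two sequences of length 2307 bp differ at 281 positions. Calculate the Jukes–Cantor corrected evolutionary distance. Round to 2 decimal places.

0.13

p = 281/2307 ≈ 0.121803.
d = −(3/4) ln(1 − 4p/3) = −0.75 ln(1 − 0.162404) = −0.75 ln(0.837596)
  = −0.75 × (-0.177219) = 0.132914 substitutions/site.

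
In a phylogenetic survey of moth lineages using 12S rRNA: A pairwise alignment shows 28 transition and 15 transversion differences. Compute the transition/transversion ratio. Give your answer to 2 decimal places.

1.87

R = 28/15 = 1.866666… ≈ 1.87 (to 2 d.p.).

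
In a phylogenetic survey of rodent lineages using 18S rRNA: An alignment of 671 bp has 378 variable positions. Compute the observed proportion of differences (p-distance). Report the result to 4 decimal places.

p = 378/671 = 0.563338… ≈ 0.5633 (to 4 d.p.).

0.5633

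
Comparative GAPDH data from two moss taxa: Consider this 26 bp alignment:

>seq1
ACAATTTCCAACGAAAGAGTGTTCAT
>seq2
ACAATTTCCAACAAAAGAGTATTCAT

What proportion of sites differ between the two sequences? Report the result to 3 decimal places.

0.077

The sequences differ at 2 of 26 positions (sites 13, 21).
p = 2/26 = 0.076923… ≈ 0.077 (to 3 d.p.).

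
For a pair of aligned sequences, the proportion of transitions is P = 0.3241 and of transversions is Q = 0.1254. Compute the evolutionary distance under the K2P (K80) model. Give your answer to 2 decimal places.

Under the Kimura two-parameter model, d = −½ ln(1 − 2P − Q) − ¼ ln(1 − 2Q).
1 − 2P − Q = 0.2264, giving −½ ln(0.2264) = 0.742726.
1 − 2Q = 0.7492, giving −¼ ln(0.7492) = 0.072187.
d = 0.742726 + 0.072187 = 0.814913.

0.81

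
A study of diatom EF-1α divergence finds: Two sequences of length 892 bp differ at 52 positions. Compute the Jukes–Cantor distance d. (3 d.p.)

p = 52/892 ≈ 0.058296.
d = −(3/4) ln(1 − 4p/3) = −0.75 ln(1 − 0.077728) = −0.75 ln(0.922272)
  = −0.75 × (-0.080915) = 0.060686 substitutions/site.

0.061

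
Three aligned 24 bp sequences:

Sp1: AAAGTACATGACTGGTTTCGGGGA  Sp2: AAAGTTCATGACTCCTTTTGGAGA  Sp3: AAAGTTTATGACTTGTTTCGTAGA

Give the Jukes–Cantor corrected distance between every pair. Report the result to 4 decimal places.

d(Sp1,Sp2) = 0.2441, d(Sp1,Sp3) = 0.2441, d(Sp2,Sp3) = 0.2441

Sp1–Sp2: 5/24 sites differ → p ≈ 0.208333, d = −0.75 ln(1 − 0.277777) = 0.244066 ≈ 0.2441.
Sp1–Sp3: 5/24 sites differ → p ≈ 0.208333, d = −0.75 ln(1 − 0.277777) = 0.244066 ≈ 0.2441.
Sp2–Sp3: 5/24 sites differ → p ≈ 0.208333, d = −0.75 ln(1 − 0.277777) = 0.244066 ≈ 0.2441.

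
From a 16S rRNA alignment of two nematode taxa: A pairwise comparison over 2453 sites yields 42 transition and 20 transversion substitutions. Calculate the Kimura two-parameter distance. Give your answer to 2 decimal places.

P = 42/2453 ≈ 0.017122 and Q = 20/2453 ≈ 0.008153.
Under the Kimura two-parameter model, d = −½ ln(1 − 2P − Q) − ¼ ln(1 − 2Q).
1 − 2P − Q = 0.957603, giving −½ ln(0.957603) = 0.021661.
1 − 2Q = 0.983694, giving −¼ ln(0.983694) = 0.004110.
d = 0.021661 + 0.004110 = 0.025771.

0.03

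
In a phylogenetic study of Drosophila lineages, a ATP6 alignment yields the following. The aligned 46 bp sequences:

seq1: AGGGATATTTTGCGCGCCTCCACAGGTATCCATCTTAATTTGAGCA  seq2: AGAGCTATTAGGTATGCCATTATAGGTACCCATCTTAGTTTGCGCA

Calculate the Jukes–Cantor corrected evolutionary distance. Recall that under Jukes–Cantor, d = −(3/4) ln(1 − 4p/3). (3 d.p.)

0.390

The sequences differ at 14 of 46 sites, so p = 14/46 ≈ 0.304348.
d = −(3/4) ln(1 − 4p/3) = −0.75 ln(1 − 0.405797) = −0.75 ln(0.594203)
  = −0.75 × (-0.520534) = 0.390401 substitutions/site.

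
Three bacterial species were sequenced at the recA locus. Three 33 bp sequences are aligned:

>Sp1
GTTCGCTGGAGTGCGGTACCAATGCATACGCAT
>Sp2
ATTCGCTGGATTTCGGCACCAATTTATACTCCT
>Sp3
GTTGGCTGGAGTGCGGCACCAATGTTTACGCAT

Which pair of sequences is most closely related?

Sp1 and Sp3

Sp1–Sp2: 8/33 differ, p = 0.242, d = 0.293.
Sp1–Sp3: 4/33 differ, p = 0.121, d = 0.132.
Sp2–Sp3: 8/33 differ, p = 0.242, d = 0.293.
The smallest distance is between Sp1 and Sp3.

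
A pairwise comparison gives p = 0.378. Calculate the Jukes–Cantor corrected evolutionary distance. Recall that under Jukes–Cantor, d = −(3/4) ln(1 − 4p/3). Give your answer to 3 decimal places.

d = −(3/4) ln(1 − 4p/3) = −0.75 ln(1 − 0.504) = −0.75 ln(0.496)
  = −0.75 × (-0.701179) = 0.525884 substitutions/site.

0.526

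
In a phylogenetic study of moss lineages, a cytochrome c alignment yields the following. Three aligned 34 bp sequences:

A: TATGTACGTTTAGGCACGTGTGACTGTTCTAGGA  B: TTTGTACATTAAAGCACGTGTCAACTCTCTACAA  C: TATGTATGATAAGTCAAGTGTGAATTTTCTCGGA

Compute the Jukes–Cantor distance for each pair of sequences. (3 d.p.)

A–B: 11/34 sites differ → p ≈ 0.323529, d = −0.75 ln(1 − 0.431372) = 0.423397 ≈ 0.423.
A–C: 8/34 sites differ → p ≈ 0.235294, d = −0.75 ln(1 − 0.313725) = 0.282358 ≈ 0.282.
B–C: 13/34 sites differ → p ≈ 0.382353, d = −0.75 ln(1 − 0.509804) = 0.534712 ≈ 0.535.

d(A,B) = 0.423, d(A,C) = 0.282, d(B,C) = 0.535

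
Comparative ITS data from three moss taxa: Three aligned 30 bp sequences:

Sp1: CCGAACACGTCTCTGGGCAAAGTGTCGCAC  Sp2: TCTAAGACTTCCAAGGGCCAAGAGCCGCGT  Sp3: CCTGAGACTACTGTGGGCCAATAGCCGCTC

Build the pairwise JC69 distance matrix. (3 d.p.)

d(Sp1,Sp2) = 0.572, d(Sp1,Sp3) = 0.503, d(Sp2,Sp3) = 0.383

Sp1–Sp2: 12/30 sites differ → p = 0.4, d = −0.75 ln(1 − 0.533333) = 0.571605 ≈ 0.572.
Sp1–Sp3: 11/30 sites differ → p ≈ 0.366667, d = −0.75 ln(1 − 0.488889) = 0.503376 ≈ 0.503.
Sp2–Sp3: 9/30 sites differ → p = 0.3, d = −0.75 ln(1 − 0.4) = 0.383119 ≈ 0.383.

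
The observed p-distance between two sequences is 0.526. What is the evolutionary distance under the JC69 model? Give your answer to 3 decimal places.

0.906

d = −(3/4) ln(1 − 4p/3) = −0.75 ln(1 − 0.701333) = −0.75 ln(0.298667)
  = −0.75 × (-1.208426) = 0.906320 substitutions/site.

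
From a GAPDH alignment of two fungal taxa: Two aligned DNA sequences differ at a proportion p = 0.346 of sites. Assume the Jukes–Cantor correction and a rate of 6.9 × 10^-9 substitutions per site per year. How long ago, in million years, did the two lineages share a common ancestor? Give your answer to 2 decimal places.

33.62

d = −(3/4) ln(1 − 4p/3) = −0.75 ln(1 − 0.461333) = −0.75 ln(0.538667)
  = −0.75 × (-0.618658) = 0.463994 substitutions/site.
Under a molecular clock d = 2μt, so t = d/(2μ) = 0.463994 / (2 × 6.9 × 10^-9) = 33.62 million years.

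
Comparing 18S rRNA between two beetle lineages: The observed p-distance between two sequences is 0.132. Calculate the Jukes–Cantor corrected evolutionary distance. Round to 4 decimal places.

d = −(3/4) ln(1 − 4p/3) = −0.75 ln(1 − 0.176) = −0.75 ln(0.824)
  = −0.75 × (-0.193585) = 0.145189 substitutions/site.

0.1452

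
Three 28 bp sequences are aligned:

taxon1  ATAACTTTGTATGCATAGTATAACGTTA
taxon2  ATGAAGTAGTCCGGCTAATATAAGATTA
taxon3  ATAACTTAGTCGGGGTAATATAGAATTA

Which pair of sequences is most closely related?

taxon2 and taxon3

taxon1–taxon2: 11/28 differ, p = 0.393, d = 0.556.
taxon1–taxon3: 9/28 differ, p = 0.321, d = 0.420.
taxon2–taxon3: 7/28 differ, p = 0.250, d = 0.304.
The smallest distance is between taxon2 and taxon3.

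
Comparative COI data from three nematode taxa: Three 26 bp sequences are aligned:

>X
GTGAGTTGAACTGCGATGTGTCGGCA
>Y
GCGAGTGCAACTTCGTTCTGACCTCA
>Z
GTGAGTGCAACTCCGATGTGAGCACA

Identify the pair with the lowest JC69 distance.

Y and Z

X–Y: 9/26 differ, p = 0.346, d = 0.464.
X–Z: 7/26 differ, p = 0.269, d = 0.334.
Y–Z: 6/26 differ, p = 0.231, d = 0.276.
The smallest distance is between Y and Z.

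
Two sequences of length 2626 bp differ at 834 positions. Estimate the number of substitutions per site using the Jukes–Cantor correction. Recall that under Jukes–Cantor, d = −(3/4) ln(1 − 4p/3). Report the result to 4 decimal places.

0.4130

p = 834/2626 ≈ 0.317593.
d = −(3/4) ln(1 − 4p/3) = −0.75 ln(1 − 0.423457) = −0.75 ln(0.576543)
  = −0.75 × (-0.550705) = 0.413029 substitutions/site.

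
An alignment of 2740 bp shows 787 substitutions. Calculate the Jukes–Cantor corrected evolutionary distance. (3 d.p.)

p = 787/2740 ≈ 0.287226.
d = −(3/4) ln(1 − 4p/3) = −0.75 ln(1 − 0.382968) = −0.75 ln(0.617032)
  = −0.75 × (-0.482834) = 0.362126 substitutions/site.

0.362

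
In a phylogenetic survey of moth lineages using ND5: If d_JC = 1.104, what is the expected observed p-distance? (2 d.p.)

0.58

p = (3/4)(1 − e^(−4d/3)) = 0.75 × (1 − e^(-1.472)) = 0.75 × (1 − 0.229466) = 0.577901.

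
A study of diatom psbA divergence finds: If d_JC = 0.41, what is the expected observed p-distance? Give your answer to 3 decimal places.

0.316

p = (3/4)(1 − e^(−4d/3)) = 0.75 × (1 − e^(-0.546667)) = 0.75 × (1 − 0.578876) = 0.315843.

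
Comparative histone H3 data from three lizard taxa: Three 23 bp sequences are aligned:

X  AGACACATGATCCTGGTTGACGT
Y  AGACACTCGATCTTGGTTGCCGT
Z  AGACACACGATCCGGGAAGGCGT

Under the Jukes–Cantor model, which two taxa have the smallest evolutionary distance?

X and Y

X–Y: 4/23 differ, p = 0.174, d = 0.198.
X–Z: 5/23 differ, p = 0.217, d = 0.257.
Y–Z: 6/23 differ, p = 0.261, d = 0.321.
The smallest distance is between X and Y.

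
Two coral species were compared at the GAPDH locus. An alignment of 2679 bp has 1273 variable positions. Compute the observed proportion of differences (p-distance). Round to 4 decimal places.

p = 1273/2679 = 0.475177… ≈ 0.4752 (to 4 d.p.).

0.4752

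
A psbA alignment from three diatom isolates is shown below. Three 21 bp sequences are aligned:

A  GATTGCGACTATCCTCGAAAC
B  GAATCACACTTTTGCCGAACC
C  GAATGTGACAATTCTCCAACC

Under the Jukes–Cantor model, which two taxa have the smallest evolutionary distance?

A and C

A–B: 9/21 differ, p = 0.429, d = 0.635.
A–C: 6/21 differ, p = 0.286, d = 0.360.
B–C: 8/21 differ, p = 0.381, d = 0.532.
The smallest distance is between A and C.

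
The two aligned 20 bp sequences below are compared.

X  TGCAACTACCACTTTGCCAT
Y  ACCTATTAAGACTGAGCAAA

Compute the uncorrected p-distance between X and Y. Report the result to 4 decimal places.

The sequences differ at 10 of 20 positions (sites 1, 2, 4, 6, 9, 10, 14, 15, 18, 20).
p = 10/20 = 0.5000.

0.5000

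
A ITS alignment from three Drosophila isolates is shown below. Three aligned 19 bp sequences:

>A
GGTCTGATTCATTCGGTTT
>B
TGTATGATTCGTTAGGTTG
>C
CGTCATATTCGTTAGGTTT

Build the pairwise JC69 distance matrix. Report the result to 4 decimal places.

A–B: 5/19 sites differ → p ≈ 0.263158, d = −0.75 ln(1 − 0.350877) = 0.324100 ≈ 0.3241.
A–C: 5/19 sites differ → p ≈ 0.263158, d = −0.75 ln(1 − 0.350877) = 0.324100 ≈ 0.3241.
B–C: 5/19 sites differ → p ≈ 0.263158, d = −0.75 ln(1 − 0.350877) = 0.324100 ≈ 0.3241.

d(A,B) = 0.3241, d(A,C) = 0.3241, d(B,C) = 0.3241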